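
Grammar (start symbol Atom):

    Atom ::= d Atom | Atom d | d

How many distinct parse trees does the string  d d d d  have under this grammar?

8

Parse trees for d d d d:
  [Atom d [Atom d [Atom d [Atom d]]]]
  [Atom d [Atom d [Atom [Atom d] d]]]
  [Atom d [Atom [Atom d [Atom d]] d]]
  [Atom d [Atom [Atom [Atom d] d] d]]
  [Atom [Atom d [Atom d [Atom d]]] d]
  [Atom [Atom d [Atom [Atom d] d]] d]
  [Atom [Atom [Atom d [Atom d]] d] d]
  [Atom [Atom [Atom [Atom d] d] d] d]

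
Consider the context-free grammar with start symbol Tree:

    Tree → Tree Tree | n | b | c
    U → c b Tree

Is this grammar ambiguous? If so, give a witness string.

Ambiguous

Witness: b b b

Derivation 1: Tree ⇒ Tree Tree ⇒ Tree Tree Tree ⇒ b Tree Tree ⇒ b b Tree ⇒ b b b
Derivation 2: Tree ⇒ Tree Tree ⇒ b Tree ⇒ b Tree Tree ⇒ b b Tree ⇒ b b b

Two distinct leftmost derivations for the same string.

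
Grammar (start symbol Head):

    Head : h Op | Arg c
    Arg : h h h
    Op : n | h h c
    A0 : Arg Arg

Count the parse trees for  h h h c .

2

Parse trees for h h h c:
  [Head h [Op h h c]]
  [Head [Arg h h h] c]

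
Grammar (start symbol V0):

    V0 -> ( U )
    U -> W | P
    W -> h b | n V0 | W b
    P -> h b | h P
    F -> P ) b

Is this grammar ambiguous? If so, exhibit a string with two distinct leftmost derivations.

Ambiguous

Witness: ( h b )

Derivation 1: V0 ⇒ ( U ) ⇒ ( W ) ⇒ ( h b )
Derivation 2: V0 ⇒ ( U ) ⇒ ( P ) ⇒ ( h b )

Two distinct leftmost derivations for the same string.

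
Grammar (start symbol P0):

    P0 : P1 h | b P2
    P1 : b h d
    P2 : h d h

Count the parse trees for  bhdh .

Parse trees for bhdh:
  [P0 [P1 b h d] h]
  [P0 b [P2 h d h]]

2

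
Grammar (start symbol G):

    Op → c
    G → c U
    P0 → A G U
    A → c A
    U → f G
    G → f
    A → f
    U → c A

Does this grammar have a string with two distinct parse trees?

(P0, Op are unreachable from G, so their rules don't affect L(G).) Restricted to the reachable nonterminals, every rule has the form A → t or A → t B, and no two rules for the same A share a first terminal. The grammar encodes a DFA — one run per string.

Unambiguous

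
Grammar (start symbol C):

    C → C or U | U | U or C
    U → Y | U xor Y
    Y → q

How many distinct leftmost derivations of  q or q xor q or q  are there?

Parse trees for q or q xor q or q:
  [C [C [C [U [Y q]]] or [U [U [Y q]] xor [Y q]]] or [U [Y q]]]
  [C [C [U [Y q]] or [C [U [U [Y q]] xor [Y q]]]] or [U [Y q]]]
  [C [U [Y q]] or [C [C [U [U [Y q]] xor [Y q]]] or [U [Y q]]]]
  [C [U [Y q]] or [C [U [U [Y q]] xor [Y q]] or [C [U [Y q]]]]]

4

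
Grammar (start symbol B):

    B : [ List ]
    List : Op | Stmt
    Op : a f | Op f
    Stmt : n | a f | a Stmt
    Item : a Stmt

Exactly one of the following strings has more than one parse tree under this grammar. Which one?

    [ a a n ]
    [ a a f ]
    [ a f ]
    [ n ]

[ a f ]

[ a a n ]: 1 tree
[ a a f ]: 1 tree
[ a f ]: 2 trees
[ n ]: 1 tree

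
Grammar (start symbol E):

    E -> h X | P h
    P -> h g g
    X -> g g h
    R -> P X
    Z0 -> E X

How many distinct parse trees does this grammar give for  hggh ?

Parse trees for hggh:
  [E h [X g g h]]
  [E [P h g g] h]

2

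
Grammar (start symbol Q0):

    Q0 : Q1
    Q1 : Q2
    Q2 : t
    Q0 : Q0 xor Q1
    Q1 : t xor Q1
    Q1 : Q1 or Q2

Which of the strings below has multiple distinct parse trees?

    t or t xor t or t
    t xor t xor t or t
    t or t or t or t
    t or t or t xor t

t xor t xor t or t

t or t xor t or t: 1 tree
t xor t xor t or t: 7 trees
t or t or t or t: 1 tree
t or t or t xor t: 1 tree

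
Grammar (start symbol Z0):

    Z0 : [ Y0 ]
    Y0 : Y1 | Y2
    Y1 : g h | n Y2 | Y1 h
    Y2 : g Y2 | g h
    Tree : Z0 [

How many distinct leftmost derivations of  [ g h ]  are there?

Parse trees for [ g h ]:
  [Z0 [ [Y0 [Y1 g h]] ]]
  [Z0 [ [Y0 [Y2 g h]] ]]

2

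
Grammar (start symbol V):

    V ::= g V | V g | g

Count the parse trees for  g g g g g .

16

Parse trees for g g g g g (showing first 6 of 16):
  [V g [V g [V g [V g [V g]]]]]
  [V g [V g [V g [V [V g] g]]]]
  [V g [V g [V [V g [V g]] g]]]
  [V g [V g [V [V [V g] g] g]]]
  [V g [V [V g [V g [V g]]] g]]
  [V g [V [V g [V [V g] g]] g]]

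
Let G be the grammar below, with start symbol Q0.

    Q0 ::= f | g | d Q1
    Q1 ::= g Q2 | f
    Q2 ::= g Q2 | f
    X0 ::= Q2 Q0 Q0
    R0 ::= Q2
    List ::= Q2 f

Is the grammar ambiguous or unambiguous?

(X0, R0, List are unreachable from Q0, so their rules don't affect L(Q0).) Restricted to the reachable nonterminals, every rule has the form A → t or A → t B, and no two rules for the same A share a first terminal. The grammar encodes a DFA — one run per string.

Unambiguous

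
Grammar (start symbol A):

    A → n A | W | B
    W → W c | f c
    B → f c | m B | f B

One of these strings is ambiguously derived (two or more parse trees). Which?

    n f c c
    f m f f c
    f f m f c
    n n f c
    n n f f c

n n f c

n f c c: 1 tree
f m f f c: 1 tree
f f m f c: 1 tree
n n f c: 2 trees
n n f f c: 1 tree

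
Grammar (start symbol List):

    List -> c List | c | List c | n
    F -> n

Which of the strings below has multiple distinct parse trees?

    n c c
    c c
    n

c c

n c c: 1 tree
c c: 2 trees
n: 1 tree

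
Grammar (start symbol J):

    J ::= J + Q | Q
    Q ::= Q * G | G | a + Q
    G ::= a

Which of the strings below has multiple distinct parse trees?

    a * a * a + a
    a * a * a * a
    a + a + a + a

a * a * a + a: 1 tree
a * a * a * a: 1 tree
a + a + a + a: 8 trees

a + a + a + a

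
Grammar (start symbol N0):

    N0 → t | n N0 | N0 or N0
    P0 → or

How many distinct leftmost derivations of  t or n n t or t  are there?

Parse trees for t or n n t or t:
  [N0 [N0 t] or [N0 n [N0 n [N0 [N0 t] or [N0 t]]]]]
  [N0 [N0 t] or [N0 n [N0 [N0 n [N0 t]] or [N0 t]]]]
  [N0 [N0 t] or [N0 [N0 n [N0 n [N0 t]]] or [N0 t]]]
  [N0 [N0 [N0 t] or [N0 n [N0 n [N0 t]]]] or [N0 t]]

4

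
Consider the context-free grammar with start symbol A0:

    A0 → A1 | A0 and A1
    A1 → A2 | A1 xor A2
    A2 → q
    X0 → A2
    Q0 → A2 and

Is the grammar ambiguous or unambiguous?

Unambiguous

(X0, Q0 are unreachable from A0, so their rules don't affect L(A0).) A0 → A0 and A1 | A1  ;  A1 → A1 xor A2 | A2  — a left-associative chain with A2 at the bottom. Each string factors uniquely by precedence.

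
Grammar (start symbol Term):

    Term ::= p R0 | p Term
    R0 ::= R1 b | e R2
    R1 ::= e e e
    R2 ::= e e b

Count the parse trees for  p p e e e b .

2

Parse trees for p p e e e b:
  [Term p [Term p [R0 [R1 e e e] b]]]
  [Term p [Term p [R0 e [R2 e e b]]]]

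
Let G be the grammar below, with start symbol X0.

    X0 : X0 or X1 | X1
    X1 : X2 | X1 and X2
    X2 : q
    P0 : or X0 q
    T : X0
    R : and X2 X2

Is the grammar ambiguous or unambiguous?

Only X0, X1, X2 are reachable from X0; ignoring the rest: The grammar is stratified — X0 handles 'or' (left-recursive), X1 handles 'and', X2 atoms. Each operator has a fixed associativity and precedence level, so every string has one parse.

Unambiguous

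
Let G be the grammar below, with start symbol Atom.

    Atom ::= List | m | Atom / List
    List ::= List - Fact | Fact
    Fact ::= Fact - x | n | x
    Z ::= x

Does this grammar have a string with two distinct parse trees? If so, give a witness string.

Ambiguous

Witness: n - x

Derivation 1: Atom ⇒ List ⇒ List - Fact ⇒ Fact - Fact ⇒ n - Fact ⇒ n - x
Derivation 2: Atom ⇒ List ⇒ Fact ⇒ Fact - x ⇒ n - x

Two distinct leftmost derivations for the same string.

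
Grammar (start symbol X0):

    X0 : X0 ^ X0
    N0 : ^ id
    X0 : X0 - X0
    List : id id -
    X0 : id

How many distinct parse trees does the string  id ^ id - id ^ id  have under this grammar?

5

Parse trees for id ^ id - id ^ id:
  [X0 [X0 id] ^ [X0 [X0 [X0 id] - [X0 id]] ^ [X0 id]]]
  [X0 [X0 id] ^ [X0 [X0 id] - [X0 [X0 id] ^ [X0 id]]]]
  [X0 [X0 [X0 id] ^ [X0 [X0 id] - [X0 id]]] ^ [X0 id]]
  [X0 [X0 [X0 [X0 id] ^ [X0 id]] - [X0 id]] ^ [X0 id]]
  [X0 [X0 [X0 id] ^ [X0 id]] - [X0 [X0 id] ^ [X0 id]]]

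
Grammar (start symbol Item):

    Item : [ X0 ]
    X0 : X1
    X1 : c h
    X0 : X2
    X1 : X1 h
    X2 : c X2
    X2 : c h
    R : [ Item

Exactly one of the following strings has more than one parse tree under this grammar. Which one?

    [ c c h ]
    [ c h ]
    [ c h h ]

[ c h ]

[ c c h ]: 1 tree
[ c h ]: 2 trees
[ c h h ]: 1 tree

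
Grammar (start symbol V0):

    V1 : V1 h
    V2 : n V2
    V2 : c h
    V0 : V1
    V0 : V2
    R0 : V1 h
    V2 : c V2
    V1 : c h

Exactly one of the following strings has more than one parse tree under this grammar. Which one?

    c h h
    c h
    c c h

c h

c h h: 1 tree
c h: 2 trees
c c h: 1 tree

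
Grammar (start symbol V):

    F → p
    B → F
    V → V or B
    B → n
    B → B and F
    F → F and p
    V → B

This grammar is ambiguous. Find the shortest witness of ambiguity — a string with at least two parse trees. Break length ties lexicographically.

p and p

length 1: no string has ≥2 trees
length 3: p and p has 2 parse trees

Two derivations of p and p:
  V ⇒ B ⇒ F ⇒ F and p ⇒ p and p
  V ⇒ B ⇒ B and F ⇒ F and F ⇒ p and F ⇒ p and p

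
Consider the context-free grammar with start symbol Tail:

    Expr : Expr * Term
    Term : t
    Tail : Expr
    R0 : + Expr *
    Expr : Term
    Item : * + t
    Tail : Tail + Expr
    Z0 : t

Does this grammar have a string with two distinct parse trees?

Only Tail, Expr, Term are reachable from Tail; ignoring the rest: This is a standard precedence ladder (Tail over Expr over Term), with each level left-recursive on its own operator ('+' at Tail, '*' at Expr). That structure is LR(1), hence unambiguous.

Unambiguous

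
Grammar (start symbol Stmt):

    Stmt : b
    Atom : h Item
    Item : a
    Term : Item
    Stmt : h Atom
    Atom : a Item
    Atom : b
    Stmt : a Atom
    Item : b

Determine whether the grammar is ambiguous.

Unambiguous

(Term is unreachable from Stmt, so its rules don't affect L(Stmt).) Restricted to the reachable nonterminals, every rule has the form A → t or A → t B, and no two rules for the same A share a first terminal. The grammar encodes a DFA — one run per string.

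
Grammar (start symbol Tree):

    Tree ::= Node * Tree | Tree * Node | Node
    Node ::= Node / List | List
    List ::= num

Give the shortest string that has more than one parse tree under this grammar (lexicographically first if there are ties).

length 1: no string has ≥2 trees
length 3: num * num has 2 parse trees

Two derivations of num * num:
  Tree ⇒ Node * Tree ⇒ List * Tree ⇒ num * Tree ⇒ num * Node ⇒ num * List ⇒ num * num
  Tree ⇒ Tree * Node ⇒ Node * Node ⇒ List * Node ⇒ num * Node ⇒ num * List ⇒ num * num

num * num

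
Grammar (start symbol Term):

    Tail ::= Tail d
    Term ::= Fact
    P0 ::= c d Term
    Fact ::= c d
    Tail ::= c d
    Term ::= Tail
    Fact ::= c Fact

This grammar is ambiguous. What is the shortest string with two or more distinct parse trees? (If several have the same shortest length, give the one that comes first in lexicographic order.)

length 2: c d has 2 parse trees

Two derivations of c d:
  Term ⇒ Fact ⇒ c d
  Term ⇒ Tail ⇒ c d

c d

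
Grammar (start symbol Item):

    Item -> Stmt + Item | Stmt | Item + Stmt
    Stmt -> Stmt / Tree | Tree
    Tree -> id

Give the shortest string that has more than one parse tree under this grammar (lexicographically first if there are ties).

id + id

length 1: no string has ≥2 trees
length 3: id + id has 2 parse trees

Two derivations of id + id:
  Item ⇒ Stmt + Item ⇒ Tree + Item ⇒ id + Item ⇒ id + Stmt ⇒ id + Tree ⇒ id + id
  Item ⇒ Item + Stmt ⇒ Stmt + Stmt ⇒ Tree + Stmt ⇒ id + Stmt ⇒ id + Tree ⇒ id + id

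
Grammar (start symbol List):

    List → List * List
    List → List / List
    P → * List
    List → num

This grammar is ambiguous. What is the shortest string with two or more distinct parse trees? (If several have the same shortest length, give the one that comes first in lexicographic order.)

length 1: no string has ≥2 trees
length 3: no string has ≥2 trees
length 5: num * num * num has 2 parse trees

Two derivations of num * num * num:
  List ⇒ List * List ⇒ List * List * List ⇒ num * List * List ⇒ num * num * List ⇒ num * num * num
  List ⇒ List * List ⇒ num * List ⇒ num * List * List ⇒ num * num * List ⇒ num * num * num

num * num * num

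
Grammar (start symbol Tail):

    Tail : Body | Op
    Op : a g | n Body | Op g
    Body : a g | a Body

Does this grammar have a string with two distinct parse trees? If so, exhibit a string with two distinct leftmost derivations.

Ambiguous

Witness: a g

Derivation 1: Tail ⇒ Body ⇒ a g
Derivation 2: Tail ⇒ Op ⇒ a g

Two distinct leftmost derivations for the same string.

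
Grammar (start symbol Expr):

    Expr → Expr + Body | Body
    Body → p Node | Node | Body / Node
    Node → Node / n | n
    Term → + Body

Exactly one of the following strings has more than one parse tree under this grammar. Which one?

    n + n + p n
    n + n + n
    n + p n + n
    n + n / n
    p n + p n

n + n + p n: 1 tree
n + n + n: 1 tree
n + p n + n: 1 tree
n + n / n: 2 trees
p n + p n: 1 tree

n + n / n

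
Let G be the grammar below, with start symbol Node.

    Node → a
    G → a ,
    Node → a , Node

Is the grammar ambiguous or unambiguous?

Unambiguous

(G is unreachable from Node, so its rules don't affect L(Node).) Right-recursive list with a separator: after each atom, whether the separator follows determines the rule. One parse per string.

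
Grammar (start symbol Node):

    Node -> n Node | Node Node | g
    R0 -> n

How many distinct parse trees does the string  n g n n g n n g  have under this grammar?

Parse trees for n g n n g n n g (showing first 6 of 9):
  [Node n [Node [Node g] [Node n [Node n [Node [Node g] [Node n [Node n [Node g]]]]]]]]
  [Node n [Node [Node g] [Node n [Node [Node n [Node g]] [Node n [Node n [Node g]]]]]]]
  [Node n [Node [Node g] [Node [Node n [Node n [Node g]]] [Node n [Node n [Node g]]]]]]
  [Node n [Node [Node [Node g] [Node n [Node n [Node g]]]] [Node n [Node n [Node g]]]]]
  [Node [Node n [Node g]] [Node n [Node n [Node [Node g] [Node n [Node n [Node g]]]]]]]
  [Node [Node n [Node g]] [Node n [Node [Node n [Node g]] [Node n [Node n [Node g]]]]]]

9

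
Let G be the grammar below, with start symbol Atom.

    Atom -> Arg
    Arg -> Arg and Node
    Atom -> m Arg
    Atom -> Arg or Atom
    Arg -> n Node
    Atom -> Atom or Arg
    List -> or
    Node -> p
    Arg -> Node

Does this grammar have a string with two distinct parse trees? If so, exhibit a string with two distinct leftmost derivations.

Ambiguous

Witness: p or p

Derivation 1: Atom ⇒ Arg or Atom ⇒ Node or Atom ⇒ p or Atom ⇒ p or Arg ⇒ p or Node ⇒ p or p
Derivation 2: Atom ⇒ Atom or Arg ⇒ Arg or Arg ⇒ Node or Arg ⇒ p or Arg ⇒ p or Node ⇒ p or p

Two distinct leftmost derivations for the same string.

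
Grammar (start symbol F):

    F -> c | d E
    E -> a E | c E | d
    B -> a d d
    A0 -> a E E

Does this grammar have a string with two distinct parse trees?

Only F, E are reachable from F; ignoring the rest: The reachable rules are right-linear with at most one rule per (nonterminal, next-terminal) pair. Each input token forces the next rule, so parsing is deterministic.

Unambiguous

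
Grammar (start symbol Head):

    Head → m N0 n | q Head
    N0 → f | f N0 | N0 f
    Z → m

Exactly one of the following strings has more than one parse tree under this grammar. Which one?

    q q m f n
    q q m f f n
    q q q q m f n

q q m f f n

q q m f n: 1 tree
q q m f f n: 2 trees
q q q q m f n: 1 tree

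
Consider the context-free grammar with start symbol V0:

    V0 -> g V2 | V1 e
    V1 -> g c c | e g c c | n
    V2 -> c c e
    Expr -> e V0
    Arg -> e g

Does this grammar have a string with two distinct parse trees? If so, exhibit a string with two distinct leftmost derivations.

Ambiguous

Witness: g c c e

Derivation 1: V0 ⇒ g V2 ⇒ g c c e
Derivation 2: V0 ⇒ V1 e ⇒ g c c e

Two distinct leftmost derivations for the same string.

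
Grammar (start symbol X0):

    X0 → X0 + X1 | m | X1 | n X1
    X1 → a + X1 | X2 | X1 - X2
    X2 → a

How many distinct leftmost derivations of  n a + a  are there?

2

Parse trees for n a + a:
  [X0 [X0 n [X1 [X2 a]]] + [X1 [X2 a]]]
  [X0 n [X1 a + [X1 [X2 a]]]]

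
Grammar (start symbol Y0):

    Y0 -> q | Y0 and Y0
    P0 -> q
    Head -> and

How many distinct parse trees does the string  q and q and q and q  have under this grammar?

Parse trees for q and q and q and q:
  [Y0 [Y0 q] and [Y0 [Y0 q] and [Y0 [Y0 q] and [Y0 q]]]]
  [Y0 [Y0 q] and [Y0 [Y0 [Y0 q] and [Y0 q]] and [Y0 q]]]
  [Y0 [Y0 [Y0 q] and [Y0 q]] and [Y0 [Y0 q] and [Y0 q]]]
  [Y0 [Y0 [Y0 q] and [Y0 [Y0 q] and [Y0 q]]] and [Y0 q]]
  [Y0 [Y0 [Y0 [Y0 q] and [Y0 q]] and [Y0 q]] and [Y0 q]]

5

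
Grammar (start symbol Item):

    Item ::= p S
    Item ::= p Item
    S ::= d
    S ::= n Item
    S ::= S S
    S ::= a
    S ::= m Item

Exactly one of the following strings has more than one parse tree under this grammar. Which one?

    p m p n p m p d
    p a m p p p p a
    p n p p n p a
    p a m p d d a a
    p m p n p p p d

p a m p d d a a

p m p n p m p d: 1 tree
p a m p p p p a: 1 tree
p n p p n p a: 1 tree
p a m p d d a a: 28 trees
p m p n p p p d: 1 tree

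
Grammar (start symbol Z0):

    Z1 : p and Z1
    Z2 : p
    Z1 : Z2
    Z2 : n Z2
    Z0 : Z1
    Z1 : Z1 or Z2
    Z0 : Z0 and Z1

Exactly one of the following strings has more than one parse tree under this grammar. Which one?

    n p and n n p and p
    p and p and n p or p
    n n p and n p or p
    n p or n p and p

p and p and n p or p

n p and n n p and p: 1 tree
p and p and n p or p: 7 trees
n n p and n p or p: 1 tree
n p or n p and p: 1 tree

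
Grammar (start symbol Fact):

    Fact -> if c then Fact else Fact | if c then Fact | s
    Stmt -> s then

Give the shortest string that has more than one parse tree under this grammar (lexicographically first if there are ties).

if c then if c then s else s

length 1: no string has ≥2 trees
length 4: no string has ≥2 trees
length 6: no string has ≥2 trees
length 7: no string has ≥2 trees
length 9: if c then if c then s else s has 2 parse trees

Two derivations of if c then if c then s else s:
  Fact ⇒ if c then Fact else Fact ⇒ if c then if c then Fact else Fact ⇒ if c then if c then s else Fact ⇒ if c then if c then s else s
  Fact ⇒ if c then Fact ⇒ if c then if c then Fact else Fact ⇒ if c then if c then s else Fact ⇒ if c then if c then s else s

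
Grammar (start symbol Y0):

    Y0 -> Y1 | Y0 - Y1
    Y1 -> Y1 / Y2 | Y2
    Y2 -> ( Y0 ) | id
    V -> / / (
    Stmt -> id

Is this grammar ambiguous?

Unambiguous

(V, Stmt are unreachable from Y0, so their rules don't affect L(Y0).) Y0 → Y0 - Y1 | Y1  ;  Y1 → Y1 / Y2 | Y2  — a left-associative chain with Y2 at the bottom. Each string factors uniquely by precedence.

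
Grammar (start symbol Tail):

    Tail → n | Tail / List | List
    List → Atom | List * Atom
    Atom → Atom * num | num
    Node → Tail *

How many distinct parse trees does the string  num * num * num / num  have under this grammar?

4

Parse trees for num * num * num / num:
  [Tail [Tail [List [Atom [Atom [Atom num] * num] * num]]] / [List [Atom num]]]
  [Tail [Tail [List [List [Atom num]] * [Atom [Atom num] * num]]] / [List [Atom num]]]
  [Tail [Tail [List [List [Atom [Atom num] * num]] * [Atom num]]] / [List [Atom num]]]
  [Tail [Tail [List [List [List [Atom num]] * [Atom num]] * [Atom num]]] / [List [Atom num]]]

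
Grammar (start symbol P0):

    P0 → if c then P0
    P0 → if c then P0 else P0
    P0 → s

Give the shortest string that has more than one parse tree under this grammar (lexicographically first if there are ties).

if c then if c then s else s

length 1: no string has ≥2 trees
length 4: no string has ≥2 trees
length 6: no string has ≥2 trees
length 7: no string has ≥2 trees
length 9: if c then if c then s else s has 2 parse trees

Two derivations of if c then if c then s else s:
  P0 ⇒ if c then P0 ⇒ if c then if c then P0 else P0 ⇒ if c then if c then s else P0 ⇒ if c then if c then s else s
  P0 ⇒ if c then P0 else P0 ⇒ if c then if c then P0 else P0 ⇒ if c then if c then s else P0 ⇒ if c then if c then s else s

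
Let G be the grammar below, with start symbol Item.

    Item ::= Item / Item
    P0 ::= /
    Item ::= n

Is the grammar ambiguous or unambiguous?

Ambiguous

Witness: n / n / n

Derivation 1: Item ⇒ Item / Item ⇒ Item / Item / Item ⇒ n / Item / Item ⇒ n / n / Item ⇒ n / n / n
Derivation 2: Item ⇒ Item / Item ⇒ n / Item ⇒ n / Item / Item ⇒ n / n / Item ⇒ n / n / n

Two distinct leftmost derivations for the same string.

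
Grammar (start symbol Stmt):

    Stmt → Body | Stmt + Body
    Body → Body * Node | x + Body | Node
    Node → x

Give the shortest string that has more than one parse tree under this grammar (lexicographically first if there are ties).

x + x

length 1: no string has ≥2 trees
length 3: x + x has 2 parse trees

Two derivations of x + x:
  Stmt ⇒ Body ⇒ x + Body ⇒ x + Node ⇒ x + x
  Stmt ⇒ Stmt + Body ⇒ Body + Body ⇒ Node + Body ⇒ x + Body ⇒ x + Node ⇒ x + x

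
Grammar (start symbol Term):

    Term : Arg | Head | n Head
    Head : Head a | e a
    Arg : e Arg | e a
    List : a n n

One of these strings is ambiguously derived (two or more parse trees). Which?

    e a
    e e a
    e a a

e a: 2 trees
e e a: 1 tree
e a a: 1 tree

e a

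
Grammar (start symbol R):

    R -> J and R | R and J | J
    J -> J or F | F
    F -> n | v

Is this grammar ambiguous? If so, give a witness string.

Witness: n and n

Derivation 1: R ⇒ J and R ⇒ F and R ⇒ n and R ⇒ n and J ⇒ n and F ⇒ n and n
Derivation 2: R ⇒ R and J ⇒ J and J ⇒ F and J ⇒ n and J ⇒ n and F ⇒ n and n

Two distinct leftmost derivations for the same string.

Ambiguous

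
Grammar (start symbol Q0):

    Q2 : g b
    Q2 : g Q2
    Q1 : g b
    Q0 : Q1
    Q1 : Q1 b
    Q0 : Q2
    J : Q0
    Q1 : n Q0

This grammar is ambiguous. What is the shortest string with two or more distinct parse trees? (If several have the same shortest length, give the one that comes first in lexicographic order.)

g b

length 2: g b has 2 parse trees

Two derivations of g b:
  Q0 ⇒ Q1 ⇒ g b
  Q0 ⇒ Q2 ⇒ g b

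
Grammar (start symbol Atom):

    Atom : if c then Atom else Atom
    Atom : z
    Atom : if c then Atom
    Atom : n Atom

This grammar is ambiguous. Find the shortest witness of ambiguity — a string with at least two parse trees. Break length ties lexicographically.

if c then if c then z else z

length 1: no string has ≥2 trees
length 2: no string has ≥2 trees
length 3: no string has ≥2 trees
length 4: no string has ≥2 trees
length 5: no string has ≥2 trees
length 6: no string has ≥2 trees
length 7: no string has ≥2 trees
length 8: no string has ≥2 trees
length 9: if c then if c then z else z has 2 parse trees

Two derivations of if c then if c then z else z:
  Atom ⇒ if c then Atom else Atom ⇒ if c then if c then Atom else Atom ⇒ if c then if c then z else Atom ⇒ if c then if c then z else z
  Atom ⇒ if c then Atom ⇒ if c then if c then Atom else Atom ⇒ if c then if c then z else Atom ⇒ if c then if c then z else z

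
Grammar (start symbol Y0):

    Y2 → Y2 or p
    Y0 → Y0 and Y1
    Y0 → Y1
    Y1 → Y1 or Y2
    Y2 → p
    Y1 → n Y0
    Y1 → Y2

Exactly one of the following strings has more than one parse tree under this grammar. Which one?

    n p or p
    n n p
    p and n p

n p or p

n p or p: 3 trees
n n p: 1 tree
p and n p: 1 tree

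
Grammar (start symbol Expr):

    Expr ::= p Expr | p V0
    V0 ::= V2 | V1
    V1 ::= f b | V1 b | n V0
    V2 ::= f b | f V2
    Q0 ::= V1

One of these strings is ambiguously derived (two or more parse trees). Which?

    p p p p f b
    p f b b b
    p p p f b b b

p p p p f b

p p p p f b: 2 trees
p f b b b: 1 tree
p p p f b b b: 1 tree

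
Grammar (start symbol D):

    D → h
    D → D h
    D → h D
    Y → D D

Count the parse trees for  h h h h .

Parse trees for h h h h:
  [D [D [D [D h] h] h] h]
  [D [D [D h [D h]] h] h]
  [D [D h [D [D h] h]] h]
  [D [D h [D h [D h]]] h]
  [D h [D [D [D h] h] h]]
  [D h [D [D h [D h]] h]]
  [D h [D h [D [D h] h]]]
  [D h [D h [D h [D h]]]]

8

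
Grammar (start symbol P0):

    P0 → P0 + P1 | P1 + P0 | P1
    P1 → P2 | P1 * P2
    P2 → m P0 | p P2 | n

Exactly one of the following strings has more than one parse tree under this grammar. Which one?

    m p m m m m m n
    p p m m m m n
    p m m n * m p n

m p m m m m m n: 1 tree
p p m m m m n: 1 tree
p m m n * m p n: 3 trees

p m m n * m p n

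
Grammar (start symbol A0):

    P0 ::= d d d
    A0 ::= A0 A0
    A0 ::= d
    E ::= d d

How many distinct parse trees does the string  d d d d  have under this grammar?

Parse trees for d d d d:
  [A0 [A0 d] [A0 [A0 d] [A0 [A0 d] [A0 d]]]]
  [A0 [A0 d] [A0 [A0 [A0 d] [A0 d]] [A0 d]]]
  [A0 [A0 [A0 d] [A0 d]] [A0 [A0 d] [A0 d]]]
  [A0 [A0 [A0 d] [A0 [A0 d] [A0 d]]] [A0 d]]
  [A0 [A0 [A0 [A0 d] [A0 d]] [A0 d]] [A0 d]]

5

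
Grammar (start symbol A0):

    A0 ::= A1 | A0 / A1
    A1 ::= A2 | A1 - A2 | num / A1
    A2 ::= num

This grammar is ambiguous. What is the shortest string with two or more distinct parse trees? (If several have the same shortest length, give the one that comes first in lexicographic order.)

num / num

length 1: no string has ≥2 trees
length 3: num / num has 2 parse trees

Two derivations of num / num:
  A0 ⇒ A1 ⇒ num / A1 ⇒ num / A2 ⇒ num / num
  A0 ⇒ A0 / A1 ⇒ A1 / A1 ⇒ A2 / A1 ⇒ num / A1 ⇒ num / A2 ⇒ num / num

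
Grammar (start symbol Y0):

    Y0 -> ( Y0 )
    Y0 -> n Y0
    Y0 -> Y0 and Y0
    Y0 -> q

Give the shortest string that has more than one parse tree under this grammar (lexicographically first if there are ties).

n q and q

length 1: no string has ≥2 trees
length 2: no string has ≥2 trees
length 3: no string has ≥2 trees
length 4: n q and q has 2 parse trees

Two derivations of n q and q:
  Y0 ⇒ n Y0 ⇒ n Y0 and Y0 ⇒ n q and Y0 ⇒ n q and q
  Y0 ⇒ Y0 and Y0 ⇒ n Y0 and Y0 ⇒ n q and Y0 ⇒ n q and q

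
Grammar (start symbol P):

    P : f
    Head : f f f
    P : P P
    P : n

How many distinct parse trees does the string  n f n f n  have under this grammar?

14

Parse trees for n f n f n (showing first 6 of 14):
  [P [P n] [P [P f] [P [P n] [P [P f] [P n]]]]]
  [P [P n] [P [P f] [P [P [P n] [P f]] [P n]]]]
  [P [P n] [P [P [P f] [P n]] [P [P f] [P n]]]]
  [P [P n] [P [P [P f] [P [P n] [P f]]] [P n]]]
  [P [P n] [P [P [P [P f] [P n]] [P f]] [P n]]]
  [P [P [P n] [P f]] [P [P n] [P [P f] [P n]]]]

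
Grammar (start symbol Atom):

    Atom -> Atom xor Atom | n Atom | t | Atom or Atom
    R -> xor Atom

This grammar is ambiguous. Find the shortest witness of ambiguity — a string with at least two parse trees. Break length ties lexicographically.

n t or t

length 1: no string has ≥2 trees
length 2: no string has ≥2 trees
length 3: no string has ≥2 trees
length 4: n t or t has 2 parse trees

Two derivations of n t or t:
  Atom ⇒ n Atom ⇒ n Atom or Atom ⇒ n t or Atom ⇒ n t or t
  Atom ⇒ Atom or Atom ⇒ n Atom or Atom ⇒ n t or Atom ⇒ n t or t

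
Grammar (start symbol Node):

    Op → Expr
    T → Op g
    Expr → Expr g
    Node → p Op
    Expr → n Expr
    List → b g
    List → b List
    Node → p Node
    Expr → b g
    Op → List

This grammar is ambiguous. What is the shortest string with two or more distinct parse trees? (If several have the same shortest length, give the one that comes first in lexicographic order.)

p b g

length 3: p b g has 2 parse trees

Two derivations of p b g:
  Node ⇒ p Op ⇒ p Expr ⇒ p b g
  Node ⇒ p Op ⇒ p List ⇒ p b g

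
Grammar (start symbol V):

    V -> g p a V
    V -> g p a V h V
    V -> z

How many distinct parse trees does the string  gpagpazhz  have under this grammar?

Parse trees for gpagpazhz:
  [V g p a [V g p a [V z] h [V z]]]
  [V g p a [V g p a [V z]] h [V z]]

2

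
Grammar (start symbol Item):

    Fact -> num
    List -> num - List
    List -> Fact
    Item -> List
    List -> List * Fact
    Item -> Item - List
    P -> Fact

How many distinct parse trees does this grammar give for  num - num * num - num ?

Parse trees for num - num * num - num:
  [Item [Item [List num - [List [List [Fact num]] * [Fact num]]]] - [List [Fact num]]]
  [Item [Item [List [List num - [List [Fact num]]] * [Fact num]]] - [List [Fact num]]]
  [Item [Item [Item [List [Fact num]]] - [List [List [Fact num]] * [Fact num]]] - [List [Fact num]]]

3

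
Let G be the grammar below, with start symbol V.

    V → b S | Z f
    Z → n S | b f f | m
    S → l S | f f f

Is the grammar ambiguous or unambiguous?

Ambiguous

Witness: b f f f

Derivation 1: V ⇒ b S ⇒ b f f f
Derivation 2: V ⇒ Z f ⇒ b f f f

Two distinct leftmost derivations for the same string.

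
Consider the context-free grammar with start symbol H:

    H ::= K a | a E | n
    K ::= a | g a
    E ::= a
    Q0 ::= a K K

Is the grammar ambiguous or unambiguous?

Ambiguous

Witness: a a

Derivation 1: H ⇒ K a ⇒ a a
Derivation 2: H ⇒ a E ⇒ a a

Two distinct leftmost derivations for the same string.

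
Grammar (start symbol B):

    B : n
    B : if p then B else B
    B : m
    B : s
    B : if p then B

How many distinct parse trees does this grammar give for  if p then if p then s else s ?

2

Parse trees for if p then if p then s else s:
  [B if p then [B if p then [B s]] else [B s]]
  [B if p then [B if p then [B s] else [B s]]]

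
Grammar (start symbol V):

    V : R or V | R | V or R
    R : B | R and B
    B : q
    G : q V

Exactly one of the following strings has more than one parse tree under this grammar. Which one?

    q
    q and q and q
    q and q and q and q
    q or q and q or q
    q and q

q or q and q or q

q: 1 tree
q and q and q: 1 tree
q and q and q and q: 1 tree
q or q and q or q: 4 trees
q and q: 1 tree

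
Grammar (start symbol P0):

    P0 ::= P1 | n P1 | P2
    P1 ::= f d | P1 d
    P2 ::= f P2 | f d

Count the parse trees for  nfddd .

Parse trees for nfddd:
  [P0 n [P1 [P1 [P1 f d] d] d]]

1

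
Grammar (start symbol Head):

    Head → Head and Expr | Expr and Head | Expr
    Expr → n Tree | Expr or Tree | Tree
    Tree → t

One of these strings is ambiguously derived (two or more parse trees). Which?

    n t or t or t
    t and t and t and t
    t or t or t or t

n t or t or t: 1 tree
t and t and t and t: 8 trees
t or t or t or t: 1 tree

t and t and t and t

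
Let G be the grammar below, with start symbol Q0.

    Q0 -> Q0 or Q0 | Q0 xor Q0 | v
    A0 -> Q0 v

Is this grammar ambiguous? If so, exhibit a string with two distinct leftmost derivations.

Ambiguous

Witness: v or v or v

Derivation 1: Q0 ⇒ Q0 or Q0 ⇒ Q0 or Q0 or Q0 ⇒ v or Q0 or Q0 ⇒ v or v or Q0 ⇒ v or v or v
Derivation 2: Q0 ⇒ Q0 or Q0 ⇒ v or Q0 ⇒ v or Q0 or Q0 ⇒ v or v or Q0 ⇒ v or v or v

Two distinct leftmost derivations for the same string.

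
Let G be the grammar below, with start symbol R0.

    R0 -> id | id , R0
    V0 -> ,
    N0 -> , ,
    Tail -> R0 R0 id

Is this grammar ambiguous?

Unambiguous

Only R0 is reachable from R0; ignoring the rest: Right-recursive list with a separator: after each atom, whether the separator follows determines the rule. One parse per string.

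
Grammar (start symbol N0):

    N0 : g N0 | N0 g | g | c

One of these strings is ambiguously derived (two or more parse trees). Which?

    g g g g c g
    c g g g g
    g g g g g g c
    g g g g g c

g g g g c g: 5 trees
c g g g g: 1 tree
g g g g g g c: 1 tree
g g g g g c: 1 tree

g g g g c g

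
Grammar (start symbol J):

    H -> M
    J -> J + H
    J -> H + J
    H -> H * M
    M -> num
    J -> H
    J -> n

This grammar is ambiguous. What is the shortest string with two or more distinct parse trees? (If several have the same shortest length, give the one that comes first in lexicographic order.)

length 1: no string has ≥2 trees
length 3: num + num has 2 parse trees

Two derivations of num + num:
  J ⇒ J + H ⇒ H + H ⇒ M + H ⇒ num + H ⇒ num + M ⇒ num + num
  J ⇒ H + J ⇒ M + J ⇒ num + J ⇒ num + H ⇒ num + M ⇒ num + num

num + num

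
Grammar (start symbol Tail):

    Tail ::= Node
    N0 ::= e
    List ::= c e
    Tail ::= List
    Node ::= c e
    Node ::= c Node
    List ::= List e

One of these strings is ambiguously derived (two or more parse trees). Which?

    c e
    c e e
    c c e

c e: 2 trees
c e e: 1 tree
c c e: 1 tree

c e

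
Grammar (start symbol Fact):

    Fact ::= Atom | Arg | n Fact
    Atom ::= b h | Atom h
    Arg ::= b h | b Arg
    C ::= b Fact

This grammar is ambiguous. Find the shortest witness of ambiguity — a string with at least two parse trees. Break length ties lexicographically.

length 2: b h has 2 parse trees

Two derivations of b h:
  Fact ⇒ Atom ⇒ b h
  Fact ⇒ Arg ⇒ b h

b h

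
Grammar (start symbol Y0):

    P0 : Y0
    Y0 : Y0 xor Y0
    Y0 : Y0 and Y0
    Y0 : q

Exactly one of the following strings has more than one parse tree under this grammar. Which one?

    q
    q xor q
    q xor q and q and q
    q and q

q xor q and q and q

q: 1 tree
q xor q: 1 tree
q xor q and q and q: 5 trees
q and q: 1 tree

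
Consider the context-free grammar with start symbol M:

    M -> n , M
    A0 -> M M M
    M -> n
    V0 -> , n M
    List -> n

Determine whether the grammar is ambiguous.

Only M is reachable from M; ignoring the rest: The reachable grammar is A → atom sep A | atom. Each atom is followed by either the separator (recurse) or end-of-string (stop) — no choice point.

Unambiguous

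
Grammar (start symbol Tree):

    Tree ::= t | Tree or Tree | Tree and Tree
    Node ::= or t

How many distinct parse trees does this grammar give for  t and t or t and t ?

Parse trees for t and t or t and t:
  [Tree [Tree [Tree t] and [Tree t]] or [Tree [Tree t] and [Tree t]]]
  [Tree [Tree t] and [Tree [Tree t] or [Tree [Tree t] and [Tree t]]]]
  [Tree [Tree t] and [Tree [Tree [Tree t] or [Tree t]] and [Tree t]]]
  [Tree [Tree [Tree [Tree t] and [Tree t]] or [Tree t]] and [Tree t]]
  [Tree [Tree [Tree t] and [Tree [Tree t] or [Tree t]]] and [Tree t]]

5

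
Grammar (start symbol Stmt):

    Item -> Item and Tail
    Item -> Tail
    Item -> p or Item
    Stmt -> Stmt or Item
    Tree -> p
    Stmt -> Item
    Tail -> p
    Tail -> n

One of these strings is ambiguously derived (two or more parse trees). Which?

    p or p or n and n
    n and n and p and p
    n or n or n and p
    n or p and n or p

p or p or n and n

p or p or n and n: 7 trees
n and n and p and p: 1 tree
n or n or n and p: 1 tree
n or p and n or p: 1 tree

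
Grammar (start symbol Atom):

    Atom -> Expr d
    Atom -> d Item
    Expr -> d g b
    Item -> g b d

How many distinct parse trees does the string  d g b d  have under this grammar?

Parse trees for d g b d:
  [Atom [Expr d g b] d]
  [Atom d [Item g b d]]

2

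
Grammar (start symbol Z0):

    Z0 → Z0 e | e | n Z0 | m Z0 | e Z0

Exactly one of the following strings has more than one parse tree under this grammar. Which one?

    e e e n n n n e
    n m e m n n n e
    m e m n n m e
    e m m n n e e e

e m m n n e e e

e e e n n n n e: 1 tree
n m e m n n n e: 1 tree
m e m n n m e: 1 tree
e m m n n e e e: 29 trees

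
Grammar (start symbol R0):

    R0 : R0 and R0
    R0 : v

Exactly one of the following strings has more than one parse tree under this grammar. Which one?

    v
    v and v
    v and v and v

v and v and v

v: 1 tree
v and v: 1 tree
v and v and v: 2 trees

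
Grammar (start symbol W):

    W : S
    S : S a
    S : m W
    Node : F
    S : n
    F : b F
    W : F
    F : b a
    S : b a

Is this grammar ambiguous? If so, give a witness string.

Witness: b a

Derivation 1: W ⇒ S ⇒ b a
Derivation 2: W ⇒ F ⇒ b a

Two distinct leftmost derivations for the same string.

Ambiguous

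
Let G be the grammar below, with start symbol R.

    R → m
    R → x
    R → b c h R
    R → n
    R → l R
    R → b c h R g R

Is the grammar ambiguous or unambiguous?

Witness: b c h b c h m g m

Derivation 1: R ⇒ b c h R ⇒ b c h b c h R g R ⇒ b c h b c h m g R ⇒ b c h b c h m g m
Derivation 2: R ⇒ b c h R g R ⇒ b c h b c h R g R ⇒ b c h b c h m g R ⇒ b c h b c h m g m

Two distinct leftmost derivations for the same string.

Ambiguous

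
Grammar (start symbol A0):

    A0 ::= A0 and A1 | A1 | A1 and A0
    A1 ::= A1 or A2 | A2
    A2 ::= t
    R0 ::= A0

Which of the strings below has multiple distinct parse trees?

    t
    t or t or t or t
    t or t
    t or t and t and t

t or t and t and t

t: 1 tree
t or t or t or t: 1 tree
t or t: 1 tree
t or t and t and t: 4 trees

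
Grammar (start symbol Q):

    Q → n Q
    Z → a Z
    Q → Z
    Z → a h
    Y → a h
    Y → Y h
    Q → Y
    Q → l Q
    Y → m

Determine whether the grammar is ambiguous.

Witness: a h

Derivation 1: Q ⇒ Z ⇒ a h
Derivation 2: Q ⇒ Y ⇒ a h

Two distinct leftmost derivations for the same string.

Ambiguous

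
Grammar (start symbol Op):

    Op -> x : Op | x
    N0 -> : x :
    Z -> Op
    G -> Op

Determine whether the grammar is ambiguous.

Only Op is reachable from Op; ignoring the rest: The reachable grammar is A → atom sep A | atom. Each atom is followed by either the separator (recurse) or end-of-string (stop) — no choice point.

Unambiguous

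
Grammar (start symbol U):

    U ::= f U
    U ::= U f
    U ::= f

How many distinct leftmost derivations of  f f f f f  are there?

16

Parse trees for f f f f f (showing first 6 of 16):
  [U f [U f [U f [U f [U f]]]]]
  [U f [U f [U f [U [U f] f]]]]
  [U f [U f [U [U f [U f]] f]]]
  [U f [U f [U [U [U f] f] f]]]
  [U f [U [U f [U f [U f]]] f]]
  [U f [U [U f [U [U f] f]] f]]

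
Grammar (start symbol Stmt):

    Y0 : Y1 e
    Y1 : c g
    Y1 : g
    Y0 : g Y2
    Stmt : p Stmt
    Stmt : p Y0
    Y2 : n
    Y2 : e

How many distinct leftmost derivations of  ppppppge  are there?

Parse trees for ppppppge:
  [Stmt p [Stmt p [Stmt p [Stmt p [Stmt p [Stmt p [Y0 [Y1 g] e]]]]]]]
  [Stmt p [Stmt p [Stmt p [Stmt p [Stmt p [Stmt p [Y0 g [Y2 e]]]]]]]]

2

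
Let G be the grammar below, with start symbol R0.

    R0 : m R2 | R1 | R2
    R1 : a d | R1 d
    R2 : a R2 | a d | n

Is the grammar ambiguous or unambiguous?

Ambiguous

Witness: a d

Derivation 1: R0 ⇒ R1 ⇒ a d
Derivation 2: R0 ⇒ R2 ⇒ a d

Two distinct leftmost derivations for the same string.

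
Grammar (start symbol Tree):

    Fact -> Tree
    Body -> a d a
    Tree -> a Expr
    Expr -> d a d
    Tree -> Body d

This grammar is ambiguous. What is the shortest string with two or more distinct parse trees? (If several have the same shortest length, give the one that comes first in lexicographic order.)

a d a d

length 4: a d a d has 2 parse trees

Two derivations of a d a d:
  Tree ⇒ a Expr ⇒ a d a d
  Tree ⇒ Body d ⇒ a d a d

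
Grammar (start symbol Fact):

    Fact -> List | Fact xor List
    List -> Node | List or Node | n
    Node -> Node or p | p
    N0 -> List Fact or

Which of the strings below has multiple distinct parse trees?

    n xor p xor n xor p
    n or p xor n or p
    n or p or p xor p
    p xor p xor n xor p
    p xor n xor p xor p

n xor p xor n xor p: 1 tree
n or p xor n or p: 1 tree
n or p or p xor p: 2 trees
p xor p xor n xor p: 1 tree
p xor n xor p xor p: 1 tree

n or p or p xor p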